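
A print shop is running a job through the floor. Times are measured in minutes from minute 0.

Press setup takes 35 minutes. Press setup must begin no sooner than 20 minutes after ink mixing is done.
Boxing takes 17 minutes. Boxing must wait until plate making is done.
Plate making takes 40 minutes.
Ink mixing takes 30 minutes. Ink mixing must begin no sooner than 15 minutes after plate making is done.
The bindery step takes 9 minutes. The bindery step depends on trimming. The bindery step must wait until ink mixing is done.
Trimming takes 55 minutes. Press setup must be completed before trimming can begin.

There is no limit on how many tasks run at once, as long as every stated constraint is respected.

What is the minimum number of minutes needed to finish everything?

204

Nothing blocks plate making, so it runs from minute 0 to minute 40.
After plate making (finishes minute 40), boxing can start at minute 40 and finishes at minute 57.
After plate making (finishes minute 40, plus 15-minute gap → minute 55), ink mixing can start at minute 55 and finishes at minute 85.
Press setup waits on ink mixing (finishes minute 85, plus 20-minute gap → minute 105), so it starts at minute 105 and finishes at 105 + 35 = minute 140.
Trimming waits on press setup (finishes minute 140), so it starts at minute 140 and finishes at 140 + 55 = minute 195.
For the bindery step: trimming (finishes minute 195); ink mixing (finishes minute 85). Taking the maximum gives a start of minute 195, and it finishes at 195 + 9 = minute 204.
All tasks are finished once the last one completes. Finish times: Plate making at 40, Ink mixing at 85, Press setup at 140, Trimming at 195, The bindery step at 204, Boxing at 57. The latest is minute 204.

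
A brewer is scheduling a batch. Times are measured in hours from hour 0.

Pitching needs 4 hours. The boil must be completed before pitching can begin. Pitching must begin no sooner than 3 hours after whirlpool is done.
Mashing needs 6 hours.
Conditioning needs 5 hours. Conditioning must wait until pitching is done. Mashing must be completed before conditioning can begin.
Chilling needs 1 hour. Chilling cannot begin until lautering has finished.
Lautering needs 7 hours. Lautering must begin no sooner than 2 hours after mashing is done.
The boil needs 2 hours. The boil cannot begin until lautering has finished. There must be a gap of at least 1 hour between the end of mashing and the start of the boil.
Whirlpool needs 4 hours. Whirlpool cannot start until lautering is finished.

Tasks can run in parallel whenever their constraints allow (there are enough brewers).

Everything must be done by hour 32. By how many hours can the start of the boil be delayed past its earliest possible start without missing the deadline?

6

Mashing has no prerequisites, so it starts at hour 0 and finishes at hour 6.
Lautering waits on mashing (finishes hour 6, plus 2-hour gap → hour 8), so it starts at hour 8 and finishes at 8 + 7 = hour 15.
For the boil: lautering (finishes hour 15); mashing (finishes hour 6, plus 1-hour gap → hour 7). Taking the maximum gives a start of hour 15, and it finishes at 15 + 2 = hour 17.

Working backward from the deadline:
Conditioning must finish by hour 32; it takes 5 hours, so it must start by 32 − 5 = hour 27.
Pitching must finish before conditioning (must start by hour 27). With a 4-hour duration, pitching must start by 27 − 4 = hour 23.
The boil has to be done before pitching (must start by hour 23). That means finishing by hour 23, i.e. starting by 23 − 2 = hour 21.
So the boil can start as early as hour 15 and as late as hour 21, giving 21 − 15 = 6 hours of slack.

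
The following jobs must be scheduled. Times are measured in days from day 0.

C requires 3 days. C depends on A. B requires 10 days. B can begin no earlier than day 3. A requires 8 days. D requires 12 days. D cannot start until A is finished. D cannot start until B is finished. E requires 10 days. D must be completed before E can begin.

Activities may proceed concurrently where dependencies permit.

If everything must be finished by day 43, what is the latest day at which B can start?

11

To finish by day 43, E (duration 10) must start no later than day 33.
D must finish before E (must start by day 33). With a 12-day duration, D must start by 33 − 12 = day 21.
B feeds into D (must start by day 21); so B must finish by day 21 and therefore start by day 11.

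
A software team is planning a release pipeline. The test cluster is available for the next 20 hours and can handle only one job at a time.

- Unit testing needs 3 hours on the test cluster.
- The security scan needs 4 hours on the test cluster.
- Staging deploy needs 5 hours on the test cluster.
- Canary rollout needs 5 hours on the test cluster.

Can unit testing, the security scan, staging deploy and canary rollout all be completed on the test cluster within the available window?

Yes

Running back to back, the jobs need 3 + 4 + 5 + 5 = 17 hours on the test cluster.
Since 17 ≤ 20, they fit within the window.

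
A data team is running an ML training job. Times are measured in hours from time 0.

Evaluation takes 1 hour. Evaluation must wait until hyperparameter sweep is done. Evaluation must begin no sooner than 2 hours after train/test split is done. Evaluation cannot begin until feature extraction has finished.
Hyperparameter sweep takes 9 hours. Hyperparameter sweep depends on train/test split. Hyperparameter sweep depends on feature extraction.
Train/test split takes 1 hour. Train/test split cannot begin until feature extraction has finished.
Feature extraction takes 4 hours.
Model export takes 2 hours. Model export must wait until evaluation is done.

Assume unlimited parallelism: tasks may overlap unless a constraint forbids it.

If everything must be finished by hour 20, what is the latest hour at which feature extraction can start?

To finish by hour 20, model export (duration 2) must start no later than hour 18.
Evaluation has to be done before model export (must start by hour 18). That means finishing by hour 18, i.e. starting by 18 − 1 = hour 17.
Hyperparameter sweep feeds into evaluation (must start by hour 17); so hyperparameter sweep must finish by hour 17 and therefore start by hour 8.
Train/test split must finish in time for hyperparameter sweep (must start by hour 8); evaluation (must start by hour 17, minus 2-hour gap → hour 15). The tightest is hour 8, so train/test split must start by 8 − 1 = hour 7.
Feature extraction must finish in time for train/test split (must start by hour 7); hyperparameter sweep (must start by hour 8); evaluation (must start by hour 17). The tightest is hour 7, so feature extraction must start by 7 − 4 = hour 3.

3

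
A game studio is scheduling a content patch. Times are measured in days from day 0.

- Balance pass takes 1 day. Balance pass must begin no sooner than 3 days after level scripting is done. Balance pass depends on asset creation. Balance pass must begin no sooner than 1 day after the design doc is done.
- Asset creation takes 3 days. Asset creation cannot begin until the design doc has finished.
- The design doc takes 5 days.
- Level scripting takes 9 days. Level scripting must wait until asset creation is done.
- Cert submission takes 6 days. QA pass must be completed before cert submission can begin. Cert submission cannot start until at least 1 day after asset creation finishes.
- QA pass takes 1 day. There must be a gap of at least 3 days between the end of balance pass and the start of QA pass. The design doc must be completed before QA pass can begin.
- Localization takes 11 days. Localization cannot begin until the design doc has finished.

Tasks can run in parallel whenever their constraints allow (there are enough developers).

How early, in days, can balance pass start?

20

The design doc has no prerequisites, so it starts at day 0 and finishes at day 5.
Asset creation waits on the design doc (finishes day 5), so it starts at day 5 and finishes at 5 + 3 = day 8.
Level scripting waits on asset creation (finishes day 8), so it starts at day 8 and finishes at 8 + 9 = day 17.
Balance pass waits on level scripting (finishes day 17, plus 3-day gap → day 20); asset creation (finishes day 8); the design doc (finishes day 5, plus 1-day gap → day 6). The latest of these is day 20, which is the earliest balance pass can start.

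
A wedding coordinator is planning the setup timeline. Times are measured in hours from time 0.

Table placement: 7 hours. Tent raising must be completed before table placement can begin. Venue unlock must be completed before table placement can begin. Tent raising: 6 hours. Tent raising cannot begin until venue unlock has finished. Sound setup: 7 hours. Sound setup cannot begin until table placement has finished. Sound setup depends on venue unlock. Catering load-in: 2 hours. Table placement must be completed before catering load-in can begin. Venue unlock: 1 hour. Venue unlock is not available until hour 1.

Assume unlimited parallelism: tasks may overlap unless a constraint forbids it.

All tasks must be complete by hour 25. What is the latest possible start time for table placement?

Sound setup must finish by hour 25; it takes 7 hours, so it must start by 25 − 7 = hour 18.
Nothing follows catering load-in; the deadline of hour 25 is its only limit. It must start by 25 − 2 = hour 23.
Table placement must finish in time for sound setup (must start by hour 18); catering load-in (must start by hour 23). The tightest is hour 18, so table placement must start by 18 − 7 = hour 11.

11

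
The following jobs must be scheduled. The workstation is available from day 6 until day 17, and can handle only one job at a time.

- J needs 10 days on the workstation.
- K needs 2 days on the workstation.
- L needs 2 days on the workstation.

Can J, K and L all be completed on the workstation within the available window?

No

The workstation window is 17 − 6 = 11 days.
Running back to back, the jobs need 10 + 2 + 2 = 14 days on the workstation.
Since 14 > 11, they cannot all fit.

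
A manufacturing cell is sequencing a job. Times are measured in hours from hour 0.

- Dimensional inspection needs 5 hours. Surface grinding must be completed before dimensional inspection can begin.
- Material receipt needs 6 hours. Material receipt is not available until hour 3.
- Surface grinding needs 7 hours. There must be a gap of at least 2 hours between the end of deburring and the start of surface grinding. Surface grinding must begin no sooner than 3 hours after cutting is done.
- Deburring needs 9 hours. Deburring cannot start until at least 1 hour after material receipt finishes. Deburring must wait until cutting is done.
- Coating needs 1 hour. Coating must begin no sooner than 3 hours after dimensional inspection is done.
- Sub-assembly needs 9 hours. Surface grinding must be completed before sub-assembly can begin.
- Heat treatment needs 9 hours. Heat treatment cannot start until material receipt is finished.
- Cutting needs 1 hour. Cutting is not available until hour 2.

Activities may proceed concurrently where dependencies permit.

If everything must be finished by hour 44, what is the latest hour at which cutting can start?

16

To finish by hour 44, coating (duration 1) must start no later than hour 43.
Dimensional inspection has to be done before coating (must start by hour 43, minus 3-hour gap → hour 40). That means finishing by hour 40, i.e. starting by 40 − 5 = hour 35.
To finish by hour 44, sub-assembly (duration 9) must start no later than hour 35.
For surface grinding: dimensional inspection (must start by hour 35); sub-assembly (must start by hour 35). The most restrictive is hour 35; with a 7-hour duration, surface grinding must start by hour 28.
Deburring feeds into surface grinding (must start by hour 28, minus 2-hour gap → hour 26); so deburring must finish by hour 26 and therefore start by hour 17.
For cutting: deburring (must start by hour 17); surface grinding (must start by hour 28, minus 3-hour gap → hour 25). The most restrictive is hour 17; with a 1-hour duration, cutting must start by hour 16.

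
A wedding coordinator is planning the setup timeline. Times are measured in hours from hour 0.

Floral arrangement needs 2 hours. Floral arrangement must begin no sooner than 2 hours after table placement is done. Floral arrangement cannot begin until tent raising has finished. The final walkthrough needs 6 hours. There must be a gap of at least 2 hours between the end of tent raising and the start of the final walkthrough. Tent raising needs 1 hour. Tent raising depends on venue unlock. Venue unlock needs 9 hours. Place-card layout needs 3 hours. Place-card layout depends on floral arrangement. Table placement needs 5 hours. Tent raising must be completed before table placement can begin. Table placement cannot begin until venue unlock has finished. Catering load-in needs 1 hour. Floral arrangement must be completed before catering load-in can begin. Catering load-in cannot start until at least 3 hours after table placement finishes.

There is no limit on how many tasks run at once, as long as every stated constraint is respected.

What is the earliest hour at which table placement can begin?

10

Venue unlock has no prerequisites, so it starts at hour 0 and finishes at hour 9.
After venue unlock (finishes hour 9), tent raising can start at hour 9 and finishes at hour 10.
Table placement waits on tent raising (finishes hour 10); venue unlock (finishes hour 9). The latest of these is hour 10, which is the earliest table placement can start.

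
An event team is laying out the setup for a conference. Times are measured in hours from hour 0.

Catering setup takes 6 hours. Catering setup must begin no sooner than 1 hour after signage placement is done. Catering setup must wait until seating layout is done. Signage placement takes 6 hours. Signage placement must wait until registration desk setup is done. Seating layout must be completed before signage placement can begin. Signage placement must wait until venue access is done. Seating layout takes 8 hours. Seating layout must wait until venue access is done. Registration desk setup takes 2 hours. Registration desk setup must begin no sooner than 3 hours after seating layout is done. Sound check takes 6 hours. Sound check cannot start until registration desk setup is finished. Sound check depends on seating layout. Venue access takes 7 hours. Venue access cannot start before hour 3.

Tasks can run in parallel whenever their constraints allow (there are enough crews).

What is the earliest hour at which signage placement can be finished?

29

Venue access waits on its own release at hour 3, so it starts at hour 3 and finishes at 3 + 7 = hour 10.
After venue access (finishes hour 10), seating layout can start at hour 10 and finishes at hour 18.
Registration desk setup waits on seating layout (finishes hour 18, plus 3-hour gap → hour 21), so it starts at hour 21 and finishes at 21 + 2 = hour 23.
Signage placement needs all of registration desk setup (finishes hour 23); seating layout (finishes hour 18); venue access (finishes hour 10). That puts its earliest start at hour 23; it finishes at 23 + 6 = hour 29.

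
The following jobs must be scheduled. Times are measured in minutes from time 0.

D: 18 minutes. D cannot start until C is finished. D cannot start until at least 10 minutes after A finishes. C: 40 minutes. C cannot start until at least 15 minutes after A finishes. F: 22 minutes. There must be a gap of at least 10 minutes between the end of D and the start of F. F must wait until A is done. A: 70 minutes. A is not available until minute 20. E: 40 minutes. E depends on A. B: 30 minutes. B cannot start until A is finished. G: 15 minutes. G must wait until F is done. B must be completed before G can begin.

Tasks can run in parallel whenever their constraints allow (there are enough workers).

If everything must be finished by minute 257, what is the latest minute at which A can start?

G has no dependents, so it just needs to finish by minute 257. Starting by 257 − 15 = minute 242 achieves that.
B must finish before G (must start by minute 242). With a 30-minute duration, B must start by 242 − 30 = minute 212.
F must finish before G (must start by minute 242). With a 22-minute duration, F must start by 242 − 22 = minute 220.
Since F (must start by minute 220, minus 10-minute gap → minute 210) depends on it, D must finish by minute 210. Backing off its 18-minute duration gives a latest start of minute 192.
C must finish before D (must start by minute 192). With a 40-minute duration, C must start by 192 − 40 = minute 152.
Nothing follows E; the deadline of minute 257 is its only limit. It must start by 257 − 40 = minute 217.
A feeds B (must start by minute 212); C (must start by minute 152, minus 15-minute gap → minute 137); D (must start by minute 192, minus 10-minute gap → minute 182); E (must start by minute 217); F (must start by minute 220). Taking the minimum, A must finish by minute 137 and start by 137 − 70 = minute 67.

67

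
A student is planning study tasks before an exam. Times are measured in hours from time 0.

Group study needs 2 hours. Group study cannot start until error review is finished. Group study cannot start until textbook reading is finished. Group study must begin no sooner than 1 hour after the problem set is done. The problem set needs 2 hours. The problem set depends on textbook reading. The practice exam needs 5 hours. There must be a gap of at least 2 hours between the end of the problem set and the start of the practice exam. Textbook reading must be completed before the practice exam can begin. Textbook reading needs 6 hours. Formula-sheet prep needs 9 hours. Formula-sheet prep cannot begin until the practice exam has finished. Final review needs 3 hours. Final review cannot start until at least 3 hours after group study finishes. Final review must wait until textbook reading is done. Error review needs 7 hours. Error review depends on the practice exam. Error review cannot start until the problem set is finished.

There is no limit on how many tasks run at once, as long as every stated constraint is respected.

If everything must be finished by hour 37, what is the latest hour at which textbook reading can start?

7

Final review must finish by hour 37; it takes 3 hours, so it must start by 37 − 3 = hour 34.
Group study must finish before final review (must start by hour 34, minus 3-hour gap → hour 31). With a 2-hour duration, group study must start by 31 − 2 = hour 29.
Error review has to be done before group study (must start by hour 29). That means finishing by hour 29, i.e. starting by 29 − 7 = hour 22.
Formula-sheet prep must finish by hour 37; it takes 9 hours, so it must start by 37 − 9 = hour 28.
For the practice exam: error review (must start by hour 22); formula-sheet prep (must start by hour 28). The most restrictive is hour 22; with a 5-hour duration, the practice exam must start by hour 17.
The problem set feeds the practice exam (must start by hour 17, minus 2-hour gap → hour 15); error review (must start by hour 22); group study (must start by hour 29, minus 1-hour gap → hour 28). Taking the minimum, the problem set must finish by hour 15 and start by 15 − 2 = hour 13.
Textbook reading must finish in time for the problem set (must start by hour 13); the practice exam (must start by hour 17); group study (must start by hour 29); final review (must start by hour 34). The tightest is hour 13, so textbook reading must start by 13 − 6 = hour 7.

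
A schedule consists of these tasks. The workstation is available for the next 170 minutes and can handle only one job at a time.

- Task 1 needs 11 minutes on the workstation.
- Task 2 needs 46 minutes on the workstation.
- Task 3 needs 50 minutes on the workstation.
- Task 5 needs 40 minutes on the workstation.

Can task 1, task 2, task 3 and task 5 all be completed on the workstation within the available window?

Running back to back, the jobs need 11 + 46 + 50 + 40 = 147 minutes on the workstation.
Since 147 ≤ 170, they fit within the window.

Yes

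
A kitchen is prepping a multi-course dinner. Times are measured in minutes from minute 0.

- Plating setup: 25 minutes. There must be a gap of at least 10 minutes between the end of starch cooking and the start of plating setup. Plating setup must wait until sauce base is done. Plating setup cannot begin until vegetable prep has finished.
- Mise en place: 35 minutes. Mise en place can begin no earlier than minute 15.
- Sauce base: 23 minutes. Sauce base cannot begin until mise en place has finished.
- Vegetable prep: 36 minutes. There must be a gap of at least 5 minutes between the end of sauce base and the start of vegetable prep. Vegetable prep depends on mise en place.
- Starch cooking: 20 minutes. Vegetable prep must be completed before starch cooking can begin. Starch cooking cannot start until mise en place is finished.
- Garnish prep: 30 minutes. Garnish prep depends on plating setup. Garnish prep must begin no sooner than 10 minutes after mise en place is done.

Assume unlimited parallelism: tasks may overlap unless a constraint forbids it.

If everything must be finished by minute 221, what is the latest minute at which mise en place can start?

37

Nothing follows garnish prep; the deadline of minute 221 is its only limit. It must start by 221 − 30 = minute 191.
Plating setup has to be done before garnish prep (must start by minute 191). That means finishing by minute 191, i.e. starting by 191 − 25 = minute 166.
Since plating setup (must start by minute 166, minus 10-minute gap → minute 156) depends on it, starch cooking must finish by minute 156. Backing off its 20-minute duration gives a latest start of minute 136.
Vegetable prep feeds starch cooking (must start by minute 136); plating setup (must start by minute 166). Taking the minimum, vegetable prep must finish by minute 136 and start by 136 − 36 = minute 100.
For sauce base: vegetable prep (must start by minute 100, minus 5-minute gap → minute 95); plating setup (must start by minute 166). The most restrictive is minute 95; with a 23-minute duration, sauce base must start by minute 72.
Mise en place feeds sauce base (must start by minute 72); vegetable prep (must start by minute 100); starch cooking (must start by minute 136); garnish prep (must start by minute 191, minus 10-minute gap → minute 181). Taking the minimum, mise en place must finish by minute 72 and start by 72 − 35 = minute 37.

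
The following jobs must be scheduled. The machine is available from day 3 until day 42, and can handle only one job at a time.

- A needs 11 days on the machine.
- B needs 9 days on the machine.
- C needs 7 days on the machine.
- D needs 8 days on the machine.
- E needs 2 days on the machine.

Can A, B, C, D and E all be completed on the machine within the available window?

Yes

The machine window is 42 − 3 = 39 days.
Running back to back, the jobs need 11 + 9 + 7 + 8 + 2 = 37 days on the machine.
Since 37 ≤ 39, they fit within the window.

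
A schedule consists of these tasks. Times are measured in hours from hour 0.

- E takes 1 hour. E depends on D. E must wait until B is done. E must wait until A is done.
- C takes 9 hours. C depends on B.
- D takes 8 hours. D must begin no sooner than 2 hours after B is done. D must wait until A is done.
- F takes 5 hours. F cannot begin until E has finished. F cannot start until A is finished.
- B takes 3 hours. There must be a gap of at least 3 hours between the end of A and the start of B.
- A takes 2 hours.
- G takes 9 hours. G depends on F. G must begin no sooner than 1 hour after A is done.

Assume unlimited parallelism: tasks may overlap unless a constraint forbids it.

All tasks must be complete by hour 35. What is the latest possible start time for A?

C has no dependents, so it just needs to finish by hour 35. Starting by 35 − 9 = hour 26 achieves that.
Nothing follows G; the deadline of hour 35 is its only limit. It must start by 35 − 9 = hour 26.
Since G (must start by hour 26) depends on it, F must finish by hour 26. Backing off its 5-hour duration gives a latest start of hour 21.
E has to be done before F (must start by hour 21). That means finishing by hour 21, i.e. starting by 21 − 1 = hour 20.
D feeds into E (must start by hour 20); so D must finish by hour 20 and therefore start by hour 12.
B must finish in time for C (must start by hour 26); D (must start by hour 12, minus 2-hour gap → hour 10); E (must start by hour 20). The tightest is hour 10, so B must start by 10 − 3 = hour 7.
A feeds B (must start by hour 7, minus 3-hour gap → hour 4); D (must start by hour 12); E (must start by hour 20); F (must start by hour 21); G (must start by hour 26, minus 1-hour gap → hour 25). Taking the minimum, A must finish by hour 4 and start by 4 − 2 = hour 2.

2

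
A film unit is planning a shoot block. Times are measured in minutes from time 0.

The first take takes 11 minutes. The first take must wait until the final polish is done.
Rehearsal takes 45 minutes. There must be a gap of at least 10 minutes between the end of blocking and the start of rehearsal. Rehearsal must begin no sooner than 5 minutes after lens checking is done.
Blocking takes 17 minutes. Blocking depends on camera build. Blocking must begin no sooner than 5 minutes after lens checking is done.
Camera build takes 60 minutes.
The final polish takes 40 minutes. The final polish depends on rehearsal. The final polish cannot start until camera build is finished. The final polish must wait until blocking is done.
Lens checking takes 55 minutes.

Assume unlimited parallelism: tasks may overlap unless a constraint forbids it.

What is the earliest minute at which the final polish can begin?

Lens checking has no prerequisites, so it starts at minute 0 and finishes at minute 55.
Nothing blocks camera build, so it runs from minute 0 to minute 60.
Blocking cannot start until camera build (finishes minute 60); lens checking (finishes minute 55, plus 5-minute gap → minute 60). The controlling bound is minute 60, so blocking finishes at 60 + 17 = minute 77.
Rehearsal has to wait for blocking (finishes minute 77, plus 10-minute gap → minute 87); lens checking (finishes minute 55, plus 5-minute gap → minute 60). The latest of these is minute 87, so rehearsal runs minute 87 to 87 + 45 = minute 132.
The final polish waits on rehearsal (finishes minute 132); camera build (finishes minute 60); blocking (finishes minute 77). The latest of these is minute 132, which is the earliest the final polish can start.

132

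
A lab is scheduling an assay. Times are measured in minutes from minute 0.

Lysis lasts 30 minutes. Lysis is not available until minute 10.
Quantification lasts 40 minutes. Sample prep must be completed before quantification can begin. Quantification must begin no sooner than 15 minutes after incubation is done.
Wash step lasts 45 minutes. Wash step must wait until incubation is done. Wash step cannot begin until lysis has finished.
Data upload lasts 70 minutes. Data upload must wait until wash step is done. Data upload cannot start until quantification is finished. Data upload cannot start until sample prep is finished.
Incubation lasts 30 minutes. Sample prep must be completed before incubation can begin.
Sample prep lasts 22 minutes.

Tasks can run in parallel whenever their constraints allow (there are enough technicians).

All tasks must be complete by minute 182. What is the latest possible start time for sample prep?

5

To finish by minute 182, data upload (duration 70) must start no later than minute 112.
Wash step must finish before data upload (must start by minute 112). With a 45-minute duration, wash step must start by 112 − 45 = minute 67.
Quantification feeds into data upload (must start by minute 112); so quantification must finish by minute 112 and therefore start by minute 72.
Incubation has several dependents: wash step (must start by minute 67); quantification (must start by minute 72, minus 15-minute gap → minute 57). The earliest of those limits is minute 57, so incubation must start by 57 − 30 = minute 27.
Sample prep feeds incubation (must start by minute 27); quantification (must start by minute 72); data upload (must start by minute 112). Taking the minimum, sample prep must finish by minute 27 and start by 27 − 22 = minute 5.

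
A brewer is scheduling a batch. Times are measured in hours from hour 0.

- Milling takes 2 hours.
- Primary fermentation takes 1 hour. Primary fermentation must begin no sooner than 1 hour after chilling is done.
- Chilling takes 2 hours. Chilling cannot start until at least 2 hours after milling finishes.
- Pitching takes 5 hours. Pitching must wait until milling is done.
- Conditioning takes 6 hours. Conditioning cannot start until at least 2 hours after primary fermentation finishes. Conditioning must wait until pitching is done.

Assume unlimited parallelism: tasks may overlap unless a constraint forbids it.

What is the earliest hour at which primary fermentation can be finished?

Milling has no prerequisites, so it starts at hour 0 and finishes at hour 2.
Chilling cannot begin until milling (finishes hour 2, plus 2-hour gap → hour 4). It runs from hour 4 to 4 + 2 = hour 6.
After chilling (finishes hour 6, plus 1-hour gap → hour 7), primary fermentation can start at hour 7 and finishes at hour 8.

8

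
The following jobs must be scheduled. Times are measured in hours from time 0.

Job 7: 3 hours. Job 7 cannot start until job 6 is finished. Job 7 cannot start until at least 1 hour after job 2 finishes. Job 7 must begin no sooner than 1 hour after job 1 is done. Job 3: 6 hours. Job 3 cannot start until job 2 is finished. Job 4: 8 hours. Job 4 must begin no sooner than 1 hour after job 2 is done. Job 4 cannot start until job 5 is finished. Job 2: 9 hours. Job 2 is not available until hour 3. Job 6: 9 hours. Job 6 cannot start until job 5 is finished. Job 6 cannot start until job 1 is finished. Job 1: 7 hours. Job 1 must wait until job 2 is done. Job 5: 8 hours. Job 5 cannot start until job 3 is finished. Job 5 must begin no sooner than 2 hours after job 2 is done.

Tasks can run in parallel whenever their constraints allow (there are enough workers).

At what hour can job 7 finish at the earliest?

38

Job 2 waits on its own release at hour 3, so it starts at hour 3 and finishes at 3 + 9 = hour 12.
Job 3 cannot begin until job 2 (finishes hour 12). It runs from hour 12 to 12 + 6 = hour 18.
Job 5 has to wait for job 3 (finishes hour 18); job 2 (finishes hour 12, plus 2-hour gap → hour 14). The latest of these is hour 18, so job 5 runs hour 18 to 18 + 8 = hour 26.
Job 1 waits on job 2 (finishes hour 12), so it starts at hour 12 and finishes at 12 + 7 = hour 19.
Job 6 has to wait for job 5 (finishes hour 26); job 1 (finishes hour 19). The latest of these is hour 26, so job 6 runs hour 26 to 26 + 9 = hour 35.
Job 7 has to wait for job 6 (finishes hour 35); job 2 (finishes hour 12, plus 1-hour gap → hour 13); job 1 (finishes hour 19, plus 1-hour gap → hour 20). The latest of these is hour 35, so job 7 runs hour 35 to 35 + 3 = hour 38.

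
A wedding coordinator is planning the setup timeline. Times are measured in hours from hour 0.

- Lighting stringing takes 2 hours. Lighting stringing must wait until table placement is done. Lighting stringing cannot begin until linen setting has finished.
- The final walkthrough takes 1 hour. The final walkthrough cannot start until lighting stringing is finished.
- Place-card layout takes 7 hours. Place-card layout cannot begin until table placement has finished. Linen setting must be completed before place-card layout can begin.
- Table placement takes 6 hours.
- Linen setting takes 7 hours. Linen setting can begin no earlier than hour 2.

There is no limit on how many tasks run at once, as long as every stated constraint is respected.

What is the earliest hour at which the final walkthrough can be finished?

Linen setting cannot begin until its own release at hour 2. It runs from hour 2 to 2 + 7 = hour 9.
Table placement has no prerequisites, so it starts at hour 0 and finishes at hour 6.
For lighting stringing: table placement (finishes hour 6); linen setting (finishes hour 9). Taking the maximum gives a start of hour 9, and it finishes at 9 + 2 = hour 11.
The final walkthrough cannot begin until lighting stringing (finishes hour 11). It runs from hour 11 to 11 + 1 = hour 12.

12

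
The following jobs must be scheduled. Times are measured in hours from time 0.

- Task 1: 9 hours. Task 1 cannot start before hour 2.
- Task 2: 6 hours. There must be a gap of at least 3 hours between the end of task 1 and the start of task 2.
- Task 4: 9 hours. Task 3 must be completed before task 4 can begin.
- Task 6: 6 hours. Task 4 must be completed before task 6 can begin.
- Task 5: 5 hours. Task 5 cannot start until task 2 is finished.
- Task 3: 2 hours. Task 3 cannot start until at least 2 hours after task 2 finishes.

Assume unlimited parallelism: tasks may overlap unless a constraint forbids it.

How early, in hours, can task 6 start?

33

Task 1 waits on its own release at hour 2, so it starts at hour 2 and finishes at 2 + 9 = hour 11.
After task 1 (finishes hour 11, plus 3-hour gap → hour 14), task 2 can start at hour 14 and finishes at hour 20.
Task 3 waits on task 2 (finishes hour 20, plus 2-hour gap → hour 22), so it starts at hour 22 and finishes at 22 + 2 = hour 24.
Task 4 cannot begin until task 3 (finishes hour 24). It runs from hour 24 to 24 + 9 = hour 33.
Task 6 waits on task 4 (finishes hour 33), so the earliest it can start is hour 33.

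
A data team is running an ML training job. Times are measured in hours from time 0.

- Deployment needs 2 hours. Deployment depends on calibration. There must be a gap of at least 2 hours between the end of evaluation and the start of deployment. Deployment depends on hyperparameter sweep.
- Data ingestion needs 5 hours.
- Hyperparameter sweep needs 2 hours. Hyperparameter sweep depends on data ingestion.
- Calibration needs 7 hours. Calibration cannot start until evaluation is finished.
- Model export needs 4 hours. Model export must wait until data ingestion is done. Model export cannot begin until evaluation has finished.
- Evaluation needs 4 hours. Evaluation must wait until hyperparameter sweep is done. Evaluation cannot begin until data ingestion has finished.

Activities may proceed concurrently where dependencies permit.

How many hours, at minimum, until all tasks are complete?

20

Data ingestion has no prerequisites, so it starts at hour 0 and finishes at hour 5.
After data ingestion (finishes hour 5), hyperparameter sweep can start at hour 5 and finishes at hour 7.
Evaluation cannot start until hyperparameter sweep (finishes hour 7); data ingestion (finishes hour 5). The controlling bound is hour 7, so evaluation finishes at 7 + 4 = hour 11.
For model export: data ingestion (finishes hour 5); evaluation (finishes hour 11). Taking the maximum gives a start of hour 11, and it finishes at 11 + 4 = hour 15.
Calibration cannot begin until evaluation (finishes hour 11). It runs from hour 11 to 11 + 7 = hour 18.
Deployment has to wait for calibration (finishes hour 18); evaluation (finishes hour 11, plus 2-hour gap → hour 13); hyperparameter sweep (finishes hour 7). The latest of these is hour 18, so deployment runs hour 18 to 18 + 2 = hour 20.
All tasks are finished once the last one completes. Finish times: Data ingestion at 5, Hyperparameter sweep at 7, Evaluation at 11, Calibration at 18, Model export at 15, Deployment at 20. The latest is hour 20.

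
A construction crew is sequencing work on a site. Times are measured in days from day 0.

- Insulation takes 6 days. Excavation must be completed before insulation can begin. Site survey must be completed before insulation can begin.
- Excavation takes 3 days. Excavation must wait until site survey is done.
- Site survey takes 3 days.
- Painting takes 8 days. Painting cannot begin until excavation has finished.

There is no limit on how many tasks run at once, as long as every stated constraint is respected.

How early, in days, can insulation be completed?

12

Nothing blocks site survey, so it runs from day 0 to day 3.
Excavation cannot begin until site survey (finishes day 3). It runs from day 3 to 3 + 3 = day 6.
Insulation needs all of excavation (finishes day 6); site survey (finishes day 3). That puts its earliest start at day 6; it finishes at 6 + 6 = day 12.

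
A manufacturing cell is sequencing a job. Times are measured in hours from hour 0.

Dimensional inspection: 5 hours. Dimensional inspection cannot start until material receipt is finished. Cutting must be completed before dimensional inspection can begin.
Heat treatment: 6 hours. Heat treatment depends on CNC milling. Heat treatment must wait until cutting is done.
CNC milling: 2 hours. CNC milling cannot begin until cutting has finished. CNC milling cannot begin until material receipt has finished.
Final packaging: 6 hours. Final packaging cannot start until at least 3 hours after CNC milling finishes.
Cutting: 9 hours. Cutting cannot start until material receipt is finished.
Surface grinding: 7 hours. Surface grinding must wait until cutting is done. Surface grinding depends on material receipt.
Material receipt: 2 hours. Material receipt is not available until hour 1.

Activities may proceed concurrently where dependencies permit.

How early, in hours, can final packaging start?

After its own release at hour 1, material receipt can start at hour 1 and finishes at hour 3.
Cutting cannot begin until material receipt (finishes hour 3). It runs from hour 3 to 3 + 9 = hour 12.
CNC milling has to wait for cutting (finishes hour 12); material receipt (finishes hour 3). The latest of these is hour 12, so CNC milling runs hour 12 to 12 + 2 = hour 14.
Final packaging waits on CNC milling (finishes hour 14, plus 3-hour gap → hour 17), so the earliest it can start is hour 17.

17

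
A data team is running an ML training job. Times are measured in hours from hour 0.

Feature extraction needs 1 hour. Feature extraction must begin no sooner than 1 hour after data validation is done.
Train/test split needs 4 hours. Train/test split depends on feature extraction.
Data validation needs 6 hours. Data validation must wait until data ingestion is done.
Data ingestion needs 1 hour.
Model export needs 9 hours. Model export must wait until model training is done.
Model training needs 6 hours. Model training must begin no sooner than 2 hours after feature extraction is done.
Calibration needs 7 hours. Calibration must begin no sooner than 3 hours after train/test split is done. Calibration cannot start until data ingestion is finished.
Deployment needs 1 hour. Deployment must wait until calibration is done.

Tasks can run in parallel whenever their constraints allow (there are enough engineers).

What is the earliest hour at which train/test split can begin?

Data ingestion can start immediately at hour 0; it finishes at hour 1.
After data ingestion (finishes hour 1), data validation can start at hour 1 and finishes at hour 7.
Feature extraction cannot begin until data validation (finishes hour 7, plus 1-hour gap → hour 8). It runs from hour 8 to 8 + 1 = hour 9.
Train/test split waits on feature extraction (finishes hour 9), so the earliest it can start is hour 9.

9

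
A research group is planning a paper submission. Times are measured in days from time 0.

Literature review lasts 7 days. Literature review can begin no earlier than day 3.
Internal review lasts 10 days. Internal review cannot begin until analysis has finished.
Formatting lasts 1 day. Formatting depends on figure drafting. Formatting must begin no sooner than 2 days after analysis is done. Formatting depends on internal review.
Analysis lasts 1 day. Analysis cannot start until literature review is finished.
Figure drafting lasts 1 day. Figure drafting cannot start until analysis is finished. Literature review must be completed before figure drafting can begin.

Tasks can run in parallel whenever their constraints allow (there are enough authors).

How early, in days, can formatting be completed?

22

After its own release at day 3, literature review can start at day 3 and finishes at day 10.
Analysis waits on literature review (finishes day 10), so it starts at day 10 and finishes at 10 + 1 = day 11.
After analysis (finishes day 11), internal review can start at day 11 and finishes at day 21.
Figure drafting cannot start until analysis (finishes day 11); literature review (finishes day 10). The controlling bound is day 11, so figure drafting finishes at 11 + 1 = day 12.
Formatting cannot start until figure drafting (finishes day 12); analysis (finishes day 11, plus 2-day gap → day 13); internal review (finishes day 21). The controlling bound is day 21, so formatting finishes at 21 + 1 = day 22.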